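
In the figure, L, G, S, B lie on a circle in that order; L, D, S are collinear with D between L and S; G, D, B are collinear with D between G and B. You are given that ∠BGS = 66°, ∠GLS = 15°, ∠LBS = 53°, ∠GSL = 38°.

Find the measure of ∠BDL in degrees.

∠BDL = 76°

1. ∠BLS = 66°  [same arc SB]
2. ∠GBL = 38°  [same arc LG]
3. ∠BDL = 76°  [△LDB]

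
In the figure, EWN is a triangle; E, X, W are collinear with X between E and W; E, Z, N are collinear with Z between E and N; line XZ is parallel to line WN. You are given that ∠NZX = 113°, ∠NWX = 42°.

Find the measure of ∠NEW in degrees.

∠NEW = 71°

1. ∠EZX = 67°  [linear pair at Z on EN]
2. ∠EWN = 42°  [X on ray WE]
3. ∠ENW = 67°  [XZ∥WN, corresponding at Z]
4. ∠NEW = 71°  [△EWN]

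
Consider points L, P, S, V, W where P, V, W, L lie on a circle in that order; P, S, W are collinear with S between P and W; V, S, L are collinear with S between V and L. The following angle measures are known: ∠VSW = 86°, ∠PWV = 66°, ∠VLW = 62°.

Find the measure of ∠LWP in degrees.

1. ∠LSP = 86°  [vertical angles at S]
2. ∠LSW = 94°  [linear pair at S on PW]
3. ∠LWP = 24°  [△WSL]

∠LWP = 24°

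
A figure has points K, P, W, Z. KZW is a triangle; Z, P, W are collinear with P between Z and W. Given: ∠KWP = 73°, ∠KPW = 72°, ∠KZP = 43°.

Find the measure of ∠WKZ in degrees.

1. ∠KWZ = 73°  [P on ray WZ]
2. ∠KZW = 43°  [P on ray ZW]
3. ∠WKZ = 64°  [△KZW]

∠WKZ = 64°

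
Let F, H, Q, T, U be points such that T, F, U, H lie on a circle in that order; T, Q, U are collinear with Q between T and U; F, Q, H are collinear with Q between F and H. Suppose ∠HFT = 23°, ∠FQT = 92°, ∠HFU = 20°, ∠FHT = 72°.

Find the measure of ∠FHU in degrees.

∠FHU = 65°

1. ∠HUT = 23°  [same arc TH]
2. ∠HQU = 92°  [vertical angles at Q]
3. ∠FHU = 65°  [△UQH]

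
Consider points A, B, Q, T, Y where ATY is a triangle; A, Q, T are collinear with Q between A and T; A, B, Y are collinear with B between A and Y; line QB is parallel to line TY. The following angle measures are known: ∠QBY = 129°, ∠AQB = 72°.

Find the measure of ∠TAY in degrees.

1. ∠ABQ = 51°  [linear pair at B on AY]
2. ∠BAQ = 57°  [△AQB]
3. ∠TAY = 57°  [Q on AT, B on AY]

∠TAY = 57°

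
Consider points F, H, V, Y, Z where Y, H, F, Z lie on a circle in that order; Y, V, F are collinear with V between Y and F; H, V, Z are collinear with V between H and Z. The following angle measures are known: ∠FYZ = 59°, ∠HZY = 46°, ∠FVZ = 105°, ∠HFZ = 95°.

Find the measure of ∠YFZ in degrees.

1. ∠FHZ = 59°  [same arc FZ]
2. ∠FZH = 26°  [△HFZ]
3. ∠YFZ = 49°  [△FVZ]

∠YFZ = 49°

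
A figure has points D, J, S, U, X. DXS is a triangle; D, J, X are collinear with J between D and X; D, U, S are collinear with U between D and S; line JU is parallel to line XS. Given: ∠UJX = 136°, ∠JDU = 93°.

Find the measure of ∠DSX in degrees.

∠DSX = 43°

1. ∠DJU = 44°  [linear pair at J on DX]
2. ∠DUJ = 43°  [△DJU]
3. ∠DSX = 43°  [JU∥XS, corresponding at U]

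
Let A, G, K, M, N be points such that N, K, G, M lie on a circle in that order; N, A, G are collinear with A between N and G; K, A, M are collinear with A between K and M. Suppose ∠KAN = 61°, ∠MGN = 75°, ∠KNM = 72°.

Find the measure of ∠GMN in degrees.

∠GMN = 77°

1. ∠GAM = 61°  [vertical angles at A]
2. ∠MKN = 75°  [same arc NM]
3. ∠KMN = 33°  [△NKM]
4. ∠MAN = 119°  [linear pair at A on NG]
5. ∠GNM = 28°  [△NAM]
6. ∠GMN = 77°  [△NGM]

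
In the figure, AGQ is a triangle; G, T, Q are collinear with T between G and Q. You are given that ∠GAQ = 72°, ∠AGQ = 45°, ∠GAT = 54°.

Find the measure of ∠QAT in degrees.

1. ∠AQG = 63°  [△AGQ]
2. ∠AGT = 45°  [T on ray GQ]
3. ∠ATG = 81°  [△AGT]
4. ∠AQT = 63°  [T on ray QG]
5. ∠ATQ = 99°  [linear pair at T on GQ]
6. ∠QAT = 18°  [△ATQ]

∠QAT = 18°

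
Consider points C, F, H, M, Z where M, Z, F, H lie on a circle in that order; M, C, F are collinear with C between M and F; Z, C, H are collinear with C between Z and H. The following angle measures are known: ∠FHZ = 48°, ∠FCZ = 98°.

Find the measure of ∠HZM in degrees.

∠HZM = 50°

1. ∠FMZ = 48°  [same arc ZF]
2. ∠MCZ = 82°  [linear pair at C on MF]
3. ∠HZM = 50°  [△MCZ]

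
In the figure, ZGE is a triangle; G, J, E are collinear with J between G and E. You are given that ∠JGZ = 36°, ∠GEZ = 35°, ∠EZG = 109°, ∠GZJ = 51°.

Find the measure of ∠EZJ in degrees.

1. ∠GJZ = 93°  [△ZGJ]
2. ∠JEZ = 35°  [J on ray EG]
3. ∠EJZ = 87°  [linear pair at J on GE]
4. ∠EZJ = 58°  [△ZJE]

∠EZJ = 58°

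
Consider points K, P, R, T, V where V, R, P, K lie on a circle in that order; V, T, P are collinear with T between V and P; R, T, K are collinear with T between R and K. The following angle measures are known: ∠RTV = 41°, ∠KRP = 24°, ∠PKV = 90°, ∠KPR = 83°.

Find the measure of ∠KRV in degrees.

1. ∠KVP = 24°  [same arc PK]
2. ∠KPV = 66°  [△VPK]
3. ∠KRV = 66°  [same arc VK]

∠KRV = 66°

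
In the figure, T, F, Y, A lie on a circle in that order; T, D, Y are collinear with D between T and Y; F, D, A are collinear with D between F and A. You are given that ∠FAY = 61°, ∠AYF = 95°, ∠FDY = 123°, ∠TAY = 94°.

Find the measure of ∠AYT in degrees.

∠AYT = 62°

1. ∠FTY = 61°  [same arc FY]
2. ∠FDT = 57°  [linear pair at D on TY]
3. ∠AFT = 62°  [△TDF]
4. ∠AYT = 62°  [same arc TA]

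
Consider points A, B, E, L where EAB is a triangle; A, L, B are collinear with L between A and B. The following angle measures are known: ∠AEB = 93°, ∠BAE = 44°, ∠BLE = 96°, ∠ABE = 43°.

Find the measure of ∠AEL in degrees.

∠AEL = 52°

1. ∠EAL = 44°  [L on ray AB]
2. ∠ALE = 84°  [linear pair at L on AB]
3. ∠AEL = 52°  [△EAL]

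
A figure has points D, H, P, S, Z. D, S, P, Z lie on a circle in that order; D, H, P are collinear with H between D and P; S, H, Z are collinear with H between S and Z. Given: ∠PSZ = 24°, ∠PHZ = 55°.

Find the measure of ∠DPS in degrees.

∠DPS = 31°

1. ∠PDZ = 24°  [same arc PZ]
2. ∠DHZ = 125°  [linear pair at H on DP]
3. ∠DZS = 31°  [△DHZ]
4. ∠DPS = 31°  [same arc DS]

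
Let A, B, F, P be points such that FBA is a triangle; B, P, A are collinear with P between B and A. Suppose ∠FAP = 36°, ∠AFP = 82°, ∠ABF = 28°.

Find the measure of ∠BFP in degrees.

∠BFP = 34°

1. ∠APF = 62°  [△FPA]
2. ∠FBP = 28°  [P on ray BA]
3. ∠BPF = 118°  [linear pair at P on BA]
4. ∠BFP = 34°  [△FBP]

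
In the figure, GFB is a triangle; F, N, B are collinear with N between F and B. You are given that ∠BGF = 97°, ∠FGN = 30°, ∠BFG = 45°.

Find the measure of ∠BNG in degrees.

∠BNG = 75°

1. ∠GFN = 45°  [N on ray FB]
2. ∠FNG = 105°  [△GFN]
3. ∠BNG = 75°  [linear pair at N on FB]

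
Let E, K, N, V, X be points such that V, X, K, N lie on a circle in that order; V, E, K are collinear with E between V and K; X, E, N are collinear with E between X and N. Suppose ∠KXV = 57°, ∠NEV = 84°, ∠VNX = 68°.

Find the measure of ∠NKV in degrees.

∠NKV = 29°

1. ∠KNV = 123°  [cyclic VXKN, opposite ∠X+∠N]
2. ∠KVN = 28°  [△VEN]
3. ∠NKV = 29°  [△VKN]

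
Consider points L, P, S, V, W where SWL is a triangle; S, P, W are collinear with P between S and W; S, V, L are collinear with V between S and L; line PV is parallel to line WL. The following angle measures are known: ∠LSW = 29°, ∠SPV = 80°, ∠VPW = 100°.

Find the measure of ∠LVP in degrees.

1. ∠PSV = 29°  [P on SW, V on SL]
2. ∠PVS = 71°  [△SPV]
3. ∠LVP = 109°  [linear pair at V on SL]

∠LVP = 109°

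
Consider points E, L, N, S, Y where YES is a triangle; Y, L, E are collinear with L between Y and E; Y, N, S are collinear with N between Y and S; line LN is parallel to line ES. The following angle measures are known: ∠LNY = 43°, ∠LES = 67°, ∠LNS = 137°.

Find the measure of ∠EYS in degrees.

1. ∠ESY = 43°  [LN∥ES, corresponding at N]
2. ∠SEY = 67°  [L on ray EY]
3. ∠EYS = 70°  [△YES]

∠EYS = 70°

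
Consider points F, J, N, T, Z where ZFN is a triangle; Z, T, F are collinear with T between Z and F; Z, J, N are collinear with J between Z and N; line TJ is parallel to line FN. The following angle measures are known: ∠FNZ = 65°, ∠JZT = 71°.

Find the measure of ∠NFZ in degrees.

∠NFZ = 44°

1. ∠TJZ = 65°  [TJ∥FN, corresponding at J]
2. ∠JTZ = 44°  [△ZTJ]
3. ∠NFZ = 44°  [TJ∥FN, corresponding at T]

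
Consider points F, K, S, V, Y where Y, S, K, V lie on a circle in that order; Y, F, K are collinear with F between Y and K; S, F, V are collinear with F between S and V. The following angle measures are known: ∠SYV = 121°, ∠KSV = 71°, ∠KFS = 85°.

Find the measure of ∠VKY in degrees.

1. ∠SKV = 59°  [cyclic YSKV, opposite ∠Y+∠K]
2. ∠KVS = 50°  [△SKV]
3. ∠VFY = 85°  [vertical angles at F]
4. ∠KFV = 95°  [linear pair at F on YK]
5. ∠VKY = 35°  [△KFV]

∠VKY = 35°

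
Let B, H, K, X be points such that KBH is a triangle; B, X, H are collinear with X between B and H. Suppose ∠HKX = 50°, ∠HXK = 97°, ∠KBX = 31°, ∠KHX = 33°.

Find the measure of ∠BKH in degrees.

∠BKH = 116°

1. ∠HBK = 31°  [X on ray BH]
2. ∠BHK = 33°  [X on ray HB]
3. ∠BKH = 116°  [△KBH]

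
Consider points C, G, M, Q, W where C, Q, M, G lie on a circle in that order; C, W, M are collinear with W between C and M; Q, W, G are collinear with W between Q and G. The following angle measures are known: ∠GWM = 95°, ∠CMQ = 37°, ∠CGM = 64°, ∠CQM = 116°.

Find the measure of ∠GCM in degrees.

1. ∠CWG = 85°  [linear pair at W on CM]
2. ∠CGQ = 37°  [same arc CQ]
3. ∠GCM = 58°  [△CWG]

∠GCM = 58°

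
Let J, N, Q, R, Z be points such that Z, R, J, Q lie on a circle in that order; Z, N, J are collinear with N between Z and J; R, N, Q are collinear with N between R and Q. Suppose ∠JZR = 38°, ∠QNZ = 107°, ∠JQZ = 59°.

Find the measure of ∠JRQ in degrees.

∠JRQ = 52°

1. ∠JNR = 107°  [vertical angles at N]
2. ∠JRZ = 121°  [cyclic ZRJQ, opposite ∠R+∠Q]
3. ∠RJZ = 21°  [△ZRJ]
4. ∠JRQ = 52°  [△RNJ]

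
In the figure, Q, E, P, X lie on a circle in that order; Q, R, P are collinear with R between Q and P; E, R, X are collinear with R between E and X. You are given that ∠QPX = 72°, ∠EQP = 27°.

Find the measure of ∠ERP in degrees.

1. ∠QEX = 72°  [same arc QX]
2. ∠ERQ = 81°  [△QRE]
3. ∠ERP = 99°  [linear pair at R on QP]

∠ERP = 99°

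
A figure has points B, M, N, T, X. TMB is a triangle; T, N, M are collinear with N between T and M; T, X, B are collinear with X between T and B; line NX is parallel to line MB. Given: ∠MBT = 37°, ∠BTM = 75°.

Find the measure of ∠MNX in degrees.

∠MNX = 112°

1. ∠BMT = 68°  [△TMB]
2. ∠TNX = 68°  [NX∥MB, corresponding at N]
3. ∠MNX = 112°  [linear pair at N on TM]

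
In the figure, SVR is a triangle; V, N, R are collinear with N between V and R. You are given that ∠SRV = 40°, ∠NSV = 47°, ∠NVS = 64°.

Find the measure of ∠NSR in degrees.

∠NSR = 29°

1. ∠NRS = 40°  [N on ray RV]
2. ∠SNV = 69°  [△SVN]
3. ∠RNS = 111°  [linear pair at N on VR]
4. ∠NSR = 29°  [△SNR]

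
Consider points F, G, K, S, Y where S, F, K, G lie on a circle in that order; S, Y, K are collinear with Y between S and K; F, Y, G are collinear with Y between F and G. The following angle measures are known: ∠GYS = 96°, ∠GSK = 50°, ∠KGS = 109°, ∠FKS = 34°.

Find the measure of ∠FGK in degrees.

1. ∠GYK = 84°  [linear pair at Y on SK]
2. ∠GKS = 21°  [△SKG]
3. ∠FGK = 75°  [△KYG]

∠FGK = 75°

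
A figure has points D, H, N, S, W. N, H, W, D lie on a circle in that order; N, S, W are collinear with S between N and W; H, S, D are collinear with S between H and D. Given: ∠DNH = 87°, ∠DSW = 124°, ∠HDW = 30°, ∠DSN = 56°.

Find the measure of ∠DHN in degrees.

1. ∠HSN = 124°  [vertical angles at S]
2. ∠HNW = 30°  [same arc HW]
3. ∠DHN = 26°  [△NSH]

∠DHN = 26°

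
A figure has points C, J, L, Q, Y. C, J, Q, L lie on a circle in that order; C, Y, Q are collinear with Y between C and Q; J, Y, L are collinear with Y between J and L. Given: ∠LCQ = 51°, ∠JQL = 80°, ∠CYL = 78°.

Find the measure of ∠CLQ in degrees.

1. ∠LJQ = 51°  [same arc QL]
2. ∠JLQ = 49°  [△JQL]
3. ∠LYQ = 102°  [linear pair at Y on CQ]
4. ∠CQL = 29°  [△QYL]
5. ∠CLQ = 100°  [△CQL]

∠CLQ = 100°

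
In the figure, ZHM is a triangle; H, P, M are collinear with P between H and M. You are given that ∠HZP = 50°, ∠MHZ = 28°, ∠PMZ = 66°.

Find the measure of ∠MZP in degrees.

1. ∠PHZ = 28°  [P on ray HM]
2. ∠HPZ = 102°  [△ZHP]
3. ∠MPZ = 78°  [linear pair at P on HM]
4. ∠MZP = 36°  [△ZPM]

∠MZP = 36°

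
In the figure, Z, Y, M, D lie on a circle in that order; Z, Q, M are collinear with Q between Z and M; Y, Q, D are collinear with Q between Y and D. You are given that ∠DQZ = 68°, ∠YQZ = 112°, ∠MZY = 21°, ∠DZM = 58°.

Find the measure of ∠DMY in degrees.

1. ∠MDY = 21°  [same arc YM]
2. ∠DYM = 58°  [same arc MD]
3. ∠DMY = 101°  [△YMD]

∠DMY = 101°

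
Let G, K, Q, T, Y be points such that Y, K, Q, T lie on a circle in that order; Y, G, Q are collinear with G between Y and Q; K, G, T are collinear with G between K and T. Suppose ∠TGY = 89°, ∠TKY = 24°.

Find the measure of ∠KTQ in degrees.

∠KTQ = 65°

1. ∠QGT = 91°  [linear pair at G on YQ]
2. ∠TQY = 24°  [same arc YT]
3. ∠KTQ = 65°  [△QGT]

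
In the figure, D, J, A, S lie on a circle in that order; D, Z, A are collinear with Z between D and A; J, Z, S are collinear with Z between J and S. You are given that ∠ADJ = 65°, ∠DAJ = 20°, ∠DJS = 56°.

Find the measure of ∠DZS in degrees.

∠DZS = 121°

1. ∠ASJ = 65°  [same arc JA]
2. ∠DAS = 56°  [same arc DS]
3. ∠AZS = 59°  [△AZS]
4. ∠DZS = 121°  [linear pair at Z on DA]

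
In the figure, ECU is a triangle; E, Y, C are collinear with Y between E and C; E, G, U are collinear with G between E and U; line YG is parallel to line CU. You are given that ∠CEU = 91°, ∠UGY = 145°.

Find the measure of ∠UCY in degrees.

∠UCY = 54°

1. ∠GEY = 91°  [Y on EC, G on EU]
2. ∠EGY = 35°  [linear pair at G on EU]
3. ∠EYG = 54°  [△EYG]
4. ∠CYG = 126°  [linear pair at Y on EC]
5. ∠UCY = 54°  [YG∥CU, co-interior at C–Y]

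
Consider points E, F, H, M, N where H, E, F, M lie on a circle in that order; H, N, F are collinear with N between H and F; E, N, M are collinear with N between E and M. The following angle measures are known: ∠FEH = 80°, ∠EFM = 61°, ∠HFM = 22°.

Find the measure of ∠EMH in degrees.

∠EMH = 39°

1. ∠EHM = 119°  [cyclic HEFM, opposite ∠H+∠F]
2. ∠HEM = 22°  [same arc HM]
3. ∠EMH = 39°  [△HEM]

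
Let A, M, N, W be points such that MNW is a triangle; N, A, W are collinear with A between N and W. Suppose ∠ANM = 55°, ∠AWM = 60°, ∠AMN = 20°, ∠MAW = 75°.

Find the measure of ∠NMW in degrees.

1. ∠MNW = 55°  [A on ray NW]
2. ∠MWN = 60°  [A on ray WN]
3. ∠NMW = 65°  [△MNW]

∠NMW = 65°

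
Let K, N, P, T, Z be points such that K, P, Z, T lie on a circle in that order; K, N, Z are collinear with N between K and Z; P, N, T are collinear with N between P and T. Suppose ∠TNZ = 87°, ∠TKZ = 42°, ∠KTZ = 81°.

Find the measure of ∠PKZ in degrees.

1. ∠KNP = 87°  [vertical angles at N]
2. ∠TPZ = 42°  [same arc ZT]
3. ∠KPZ = 99°  [cyclic KPZT, opposite ∠P+∠T]
4. ∠PNZ = 93°  [linear pair at N on KZ]
5. ∠KZP = 45°  [△PNZ]
6. ∠PKZ = 36°  [△KPZ]

∠PKZ = 36°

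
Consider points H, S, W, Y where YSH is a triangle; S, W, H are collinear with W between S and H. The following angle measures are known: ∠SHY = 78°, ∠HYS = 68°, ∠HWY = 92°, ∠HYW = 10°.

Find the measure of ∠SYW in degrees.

∠SYW = 58°

1. ∠HSY = 34°  [△YSH]
2. ∠SWY = 88°  [linear pair at W on SH]
3. ∠WSY = 34°  [W on ray SH]
4. ∠SYW = 58°  [△YSW]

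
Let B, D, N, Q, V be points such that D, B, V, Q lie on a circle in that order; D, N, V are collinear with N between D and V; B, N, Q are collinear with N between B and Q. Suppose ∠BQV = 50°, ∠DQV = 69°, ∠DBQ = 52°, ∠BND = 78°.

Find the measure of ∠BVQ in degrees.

1. ∠BDV = 50°  [same arc BV]
2. ∠DBV = 111°  [cyclic DBVQ, opposite ∠B+∠Q]
3. ∠BNV = 102°  [linear pair at N on DV]
4. ∠BVD = 19°  [△DBV]
5. ∠QBV = 59°  [△BNV]
6. ∠BVQ = 71°  [△BVQ]

∠BVQ = 71°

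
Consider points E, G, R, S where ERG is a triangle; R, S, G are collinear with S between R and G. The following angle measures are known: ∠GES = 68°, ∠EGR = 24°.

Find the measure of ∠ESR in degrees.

1. ∠EGS = 24°  [S on ray GR]
2. ∠ESG = 88°  [△ESG]
3. ∠ESR = 92°  [linear pair at S on RG]

∠ESR = 92°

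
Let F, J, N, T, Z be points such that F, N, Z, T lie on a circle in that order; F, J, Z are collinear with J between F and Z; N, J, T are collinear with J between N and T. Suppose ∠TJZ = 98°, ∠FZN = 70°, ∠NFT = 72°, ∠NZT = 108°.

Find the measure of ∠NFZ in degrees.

∠NFZ = 44°

1. ∠FJN = 98°  [vertical angles at J]
2. ∠FTN = 70°  [same arc FN]
3. ∠FNT = 38°  [△FNT]
4. ∠NFZ = 44°  [△FJN]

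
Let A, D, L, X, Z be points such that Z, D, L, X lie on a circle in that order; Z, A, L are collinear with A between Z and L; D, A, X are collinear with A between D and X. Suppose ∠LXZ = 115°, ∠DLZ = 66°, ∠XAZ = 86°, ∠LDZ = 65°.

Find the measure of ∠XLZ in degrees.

1. ∠DZL = 49°  [△ZDL]
2. ∠LAX = 94°  [linear pair at A on ZL]
3. ∠DXL = 49°  [same arc DL]
4. ∠XLZ = 37°  [△LAX]

∠XLZ = 37°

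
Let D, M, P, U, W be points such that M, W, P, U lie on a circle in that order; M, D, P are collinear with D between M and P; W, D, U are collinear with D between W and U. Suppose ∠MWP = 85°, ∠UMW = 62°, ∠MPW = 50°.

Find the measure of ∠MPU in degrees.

∠MPU = 68°

1. ∠MUW = 50°  [same arc MW]
2. ∠MWU = 68°  [△MWU]
3. ∠MPU = 68°  [same arc MU]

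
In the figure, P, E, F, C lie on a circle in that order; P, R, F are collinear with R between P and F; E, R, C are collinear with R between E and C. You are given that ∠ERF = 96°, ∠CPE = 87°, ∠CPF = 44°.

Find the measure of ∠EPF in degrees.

1. ∠CFE = 93°  [cyclic PEFC, opposite ∠P+∠F]
2. ∠CEF = 44°  [same arc FC]
3. ∠ECF = 43°  [△EFC]
4. ∠EPF = 43°  [same arc EF]

∠EPF = 43°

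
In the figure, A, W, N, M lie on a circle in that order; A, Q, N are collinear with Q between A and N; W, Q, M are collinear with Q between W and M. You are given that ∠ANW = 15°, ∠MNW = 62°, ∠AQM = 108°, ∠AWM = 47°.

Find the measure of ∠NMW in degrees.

1. ∠MQN = 72°  [linear pair at Q on AN]
2. ∠ANM = 47°  [same arc AM]
3. ∠NMW = 61°  [△NQM]

∠NMW = 61°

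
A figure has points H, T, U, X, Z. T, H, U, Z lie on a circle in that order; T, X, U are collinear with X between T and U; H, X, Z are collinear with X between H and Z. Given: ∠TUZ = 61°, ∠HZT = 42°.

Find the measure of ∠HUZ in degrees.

∠HUZ = 103°

1. ∠THZ = 61°  [same arc TZ]
2. ∠HTZ = 77°  [△THZ]
3. ∠HUZ = 103°  [cyclic THUZ, opposite ∠T+∠U]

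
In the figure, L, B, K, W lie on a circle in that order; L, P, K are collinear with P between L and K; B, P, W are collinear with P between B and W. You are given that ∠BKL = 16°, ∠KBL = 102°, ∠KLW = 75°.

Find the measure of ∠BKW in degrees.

1. ∠BLK = 62°  [△LBK]
2. ∠KBW = 75°  [same arc KW]
3. ∠BWK = 62°  [same arc BK]
4. ∠BKW = 43°  [△BKW]

∠BKW = 43°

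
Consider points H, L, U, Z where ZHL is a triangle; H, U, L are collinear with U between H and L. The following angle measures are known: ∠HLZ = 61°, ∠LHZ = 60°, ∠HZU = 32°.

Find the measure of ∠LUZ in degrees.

∠LUZ = 92°

1. ∠UHZ = 60°  [U on ray HL]
2. ∠HUZ = 88°  [△ZHU]
3. ∠LUZ = 92°  [linear pair at U on HL]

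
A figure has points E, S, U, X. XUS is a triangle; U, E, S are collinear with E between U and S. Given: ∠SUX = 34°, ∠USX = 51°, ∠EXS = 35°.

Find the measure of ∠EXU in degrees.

∠EXU = 60°

1. ∠EUX = 34°  [E on ray US]
2. ∠ESX = 51°  [E on ray SU]
3. ∠SEX = 94°  [△XES]
4. ∠UEX = 86°  [linear pair at E on US]
5. ∠EXU = 60°  [△XUE]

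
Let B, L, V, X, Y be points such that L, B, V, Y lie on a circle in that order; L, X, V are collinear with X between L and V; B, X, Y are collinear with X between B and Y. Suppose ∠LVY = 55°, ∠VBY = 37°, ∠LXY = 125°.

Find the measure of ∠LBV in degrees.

∠LBV = 92°

1. ∠VLY = 37°  [same arc VY]
2. ∠LYV = 88°  [△LVY]
3. ∠LBV = 92°  [cyclic LBVY, opposite ∠B+∠Y]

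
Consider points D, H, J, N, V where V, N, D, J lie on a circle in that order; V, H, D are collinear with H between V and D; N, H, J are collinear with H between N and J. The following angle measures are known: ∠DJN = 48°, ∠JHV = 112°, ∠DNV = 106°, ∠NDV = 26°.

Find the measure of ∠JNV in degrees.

1. ∠DVN = 48°  [same arc ND]
2. ∠DHN = 112°  [vertical angles at H]
3. ∠NHV = 68°  [linear pair at H on VD]
4. ∠JNV = 64°  [△VHN]

∠JNV = 64°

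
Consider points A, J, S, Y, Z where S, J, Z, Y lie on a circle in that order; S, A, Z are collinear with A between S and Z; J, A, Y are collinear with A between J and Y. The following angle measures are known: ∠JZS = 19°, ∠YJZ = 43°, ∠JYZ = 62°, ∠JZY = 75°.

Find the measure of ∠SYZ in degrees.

∠SYZ = 81°

1. ∠JSZ = 62°  [same arc JZ]
2. ∠SJZ = 99°  [△SJZ]
3. ∠SYZ = 81°  [cyclic SJZY, opposite ∠J+∠Y]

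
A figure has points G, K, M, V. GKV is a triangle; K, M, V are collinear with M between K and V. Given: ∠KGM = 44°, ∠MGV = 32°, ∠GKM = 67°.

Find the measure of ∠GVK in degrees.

1. ∠GMK = 69°  [△GKM]
2. ∠GMV = 111°  [linear pair at M on KV]
3. ∠GVM = 37°  [△GMV]
4. ∠GVK = 37°  [M on ray VK]

∠GVK = 37°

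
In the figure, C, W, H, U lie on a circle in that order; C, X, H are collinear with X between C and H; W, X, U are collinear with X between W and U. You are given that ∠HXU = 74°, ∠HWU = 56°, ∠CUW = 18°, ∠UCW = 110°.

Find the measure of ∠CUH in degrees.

∠CUH = 72°

1. ∠CXW = 74°  [vertical angles at X]
2. ∠CHW = 18°  [same arc CW]
3. ∠CWU = 52°  [△CWU]
4. ∠HCW = 54°  [△CXW]
5. ∠CWH = 108°  [△CWH]
6. ∠CUH = 72°  [cyclic CWHU, opposite ∠W+∠U]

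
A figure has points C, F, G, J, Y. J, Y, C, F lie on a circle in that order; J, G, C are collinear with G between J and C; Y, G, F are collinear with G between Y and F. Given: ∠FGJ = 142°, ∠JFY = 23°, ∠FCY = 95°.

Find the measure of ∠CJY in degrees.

1. ∠CGY = 142°  [vertical angles at G]
2. ∠FJY = 85°  [cyclic JYCF, opposite ∠J+∠C]
3. ∠JGY = 38°  [linear pair at G on JC]
4. ∠FYJ = 72°  [△JYF]
5. ∠CJY = 70°  [△JGY]

∠CJY = 70°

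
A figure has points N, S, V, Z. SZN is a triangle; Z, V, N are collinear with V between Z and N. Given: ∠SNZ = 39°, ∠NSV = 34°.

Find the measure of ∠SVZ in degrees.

1. ∠SNV = 39°  [V on ray NZ]
2. ∠NVS = 107°  [△SVN]
3. ∠SVZ = 73°  [linear pair at V on ZN]

∠SVZ = 73°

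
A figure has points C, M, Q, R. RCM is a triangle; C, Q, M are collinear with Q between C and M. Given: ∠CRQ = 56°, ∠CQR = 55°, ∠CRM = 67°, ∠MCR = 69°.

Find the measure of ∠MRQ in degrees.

∠MRQ = 11°

1. ∠MQR = 125°  [linear pair at Q on CM]
2. ∠CMR = 44°  [△RCM]
3. ∠QMR = 44°  [Q on ray MC]
4. ∠MRQ = 11°  [△RQM]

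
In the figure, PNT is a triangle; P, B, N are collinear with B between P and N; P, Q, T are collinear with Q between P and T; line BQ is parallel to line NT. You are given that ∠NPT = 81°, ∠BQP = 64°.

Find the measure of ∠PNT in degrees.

∠PNT = 35°

1. ∠BPQ = 81°  [B on PN, Q on PT]
2. ∠PBQ = 35°  [△PBQ]
3. ∠PNT = 35°  [BQ∥NT, corresponding at B]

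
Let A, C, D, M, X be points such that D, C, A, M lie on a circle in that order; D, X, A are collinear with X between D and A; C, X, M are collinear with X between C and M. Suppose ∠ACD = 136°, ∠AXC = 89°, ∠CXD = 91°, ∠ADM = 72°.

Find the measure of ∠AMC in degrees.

1. ∠AMD = 44°  [cyclic DCAM, opposite ∠C+∠M]
2. ∠AXM = 91°  [vertical angles at X]
3. ∠DAM = 64°  [△DAM]
4. ∠AMC = 25°  [△AXM]

∠AMC = 25°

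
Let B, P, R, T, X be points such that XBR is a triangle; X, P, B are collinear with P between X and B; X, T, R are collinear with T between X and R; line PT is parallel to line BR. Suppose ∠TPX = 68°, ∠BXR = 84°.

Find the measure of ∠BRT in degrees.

1. ∠RBX = 68°  [PT∥BR, corresponding at P]
2. ∠BRX = 28°  [△XBR]
3. ∠BRT = 28°  [T on ray RX]

∠BRT = 28°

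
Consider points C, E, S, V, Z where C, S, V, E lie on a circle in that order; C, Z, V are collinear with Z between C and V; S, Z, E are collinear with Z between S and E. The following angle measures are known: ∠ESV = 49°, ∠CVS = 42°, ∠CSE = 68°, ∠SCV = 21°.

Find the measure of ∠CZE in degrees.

1. ∠ECV = 49°  [same arc VE]
2. ∠CES = 42°  [same arc CS]
3. ∠CZE = 89°  [△CZE]

∠CZE = 89°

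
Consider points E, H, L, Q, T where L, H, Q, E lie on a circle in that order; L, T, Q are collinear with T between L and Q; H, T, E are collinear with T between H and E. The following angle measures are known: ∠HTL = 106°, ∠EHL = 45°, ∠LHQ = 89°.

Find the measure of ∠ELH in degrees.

1. ∠HLQ = 29°  [△LTH]
2. ∠HQL = 62°  [△LHQ]
3. ∠HEL = 62°  [same arc LH]
4. ∠ELH = 73°  [△LHE]

∠ELH = 73°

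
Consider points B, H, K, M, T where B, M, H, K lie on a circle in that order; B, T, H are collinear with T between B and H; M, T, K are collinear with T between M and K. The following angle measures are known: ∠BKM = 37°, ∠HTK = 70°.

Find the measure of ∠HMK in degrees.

∠HMK = 33°

1. ∠BHM = 37°  [same arc BM]
2. ∠BTM = 70°  [vertical angles at T]
3. ∠HTM = 110°  [linear pair at T on BH]
4. ∠HMK = 33°  [△MTH]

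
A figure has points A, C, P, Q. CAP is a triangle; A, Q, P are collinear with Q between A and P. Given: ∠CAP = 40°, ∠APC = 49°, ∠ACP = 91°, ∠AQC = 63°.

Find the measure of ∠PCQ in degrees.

1. ∠CPQ = 49°  [Q on ray PA]
2. ∠CQP = 117°  [linear pair at Q on AP]
3. ∠PCQ = 14°  [△CQP]

∠PCQ = 14°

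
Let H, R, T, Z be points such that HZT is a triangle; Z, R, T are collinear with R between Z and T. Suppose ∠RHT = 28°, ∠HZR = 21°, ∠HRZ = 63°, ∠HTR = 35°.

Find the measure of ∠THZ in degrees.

1. ∠HZT = 21°  [R on ray ZT]
2. ∠HTZ = 35°  [R on ray TZ]
3. ∠THZ = 124°  [△HZT]

∠THZ = 124°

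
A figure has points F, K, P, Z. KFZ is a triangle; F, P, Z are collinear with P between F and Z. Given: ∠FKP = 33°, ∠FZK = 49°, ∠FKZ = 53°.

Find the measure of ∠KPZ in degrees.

1. ∠KFZ = 78°  [△KFZ]
2. ∠KFP = 78°  [P on ray FZ]
3. ∠FPK = 69°  [△KFP]
4. ∠KPZ = 111°  [linear pair at P on FZ]

∠KPZ = 111°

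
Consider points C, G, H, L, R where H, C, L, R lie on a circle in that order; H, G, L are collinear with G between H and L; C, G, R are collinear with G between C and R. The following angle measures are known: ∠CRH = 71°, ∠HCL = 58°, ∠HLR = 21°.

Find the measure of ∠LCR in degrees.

∠LCR = 37°

1. ∠HRL = 122°  [cyclic HCLR, opposite ∠C+∠R]
2. ∠LHR = 37°  [△HLR]
3. ∠LCR = 37°  [same arc LR]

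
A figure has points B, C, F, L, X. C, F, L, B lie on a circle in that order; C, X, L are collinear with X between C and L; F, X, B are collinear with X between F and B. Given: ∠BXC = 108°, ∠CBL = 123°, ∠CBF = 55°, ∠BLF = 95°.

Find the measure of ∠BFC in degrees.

∠BFC = 40°

1. ∠BCL = 17°  [△CXB]
2. ∠BLC = 40°  [△CLB]
3. ∠BFC = 40°  [same arc CB]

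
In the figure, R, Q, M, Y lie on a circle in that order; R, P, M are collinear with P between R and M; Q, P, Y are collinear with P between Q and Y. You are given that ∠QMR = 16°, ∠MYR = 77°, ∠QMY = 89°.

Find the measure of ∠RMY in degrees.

1. ∠QYR = 16°  [same arc RQ]
2. ∠QRY = 91°  [cyclic RQMY, opposite ∠R+∠M]
3. ∠RQY = 73°  [△RQY]
4. ∠RMY = 73°  [same arc RY]

∠RMY = 73°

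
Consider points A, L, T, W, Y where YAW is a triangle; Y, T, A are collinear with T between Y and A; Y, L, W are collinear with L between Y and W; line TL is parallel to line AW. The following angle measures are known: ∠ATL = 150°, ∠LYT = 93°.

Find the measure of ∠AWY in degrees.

1. ∠LTY = 30°  [linear pair at T on YA]
2. ∠TLY = 57°  [△YTL]
3. ∠AWY = 57°  [TL∥AW, corresponding at L]

∠AWY = 57°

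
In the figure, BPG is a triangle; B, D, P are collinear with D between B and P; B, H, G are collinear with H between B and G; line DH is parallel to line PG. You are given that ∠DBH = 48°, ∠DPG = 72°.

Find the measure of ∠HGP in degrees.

∠HGP = 60°

1. ∠GBP = 48°  [D on BP, H on BG]
2. ∠BPG = 72°  [D on ray PB]
3. ∠BGP = 60°  [△BPG]
4. ∠HGP = 60°  [H on ray GB]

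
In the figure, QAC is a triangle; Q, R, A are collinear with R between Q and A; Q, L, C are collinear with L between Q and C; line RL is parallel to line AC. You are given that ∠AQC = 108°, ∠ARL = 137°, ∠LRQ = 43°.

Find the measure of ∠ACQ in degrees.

∠ACQ = 29°

1. ∠LQR = 108°  [R on QA, L on QC]
2. ∠QLR = 29°  [△QRL]
3. ∠ACQ = 29°  [RL∥AC, corresponding at L]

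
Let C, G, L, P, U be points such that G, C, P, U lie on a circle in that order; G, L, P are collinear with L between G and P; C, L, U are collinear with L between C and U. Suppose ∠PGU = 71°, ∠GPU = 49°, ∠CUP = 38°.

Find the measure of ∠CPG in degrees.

∠CPG = 22°

1. ∠GUP = 60°  [△GPU]
2. ∠CGP = 38°  [same arc CP]
3. ∠GCP = 120°  [cyclic GCPU, opposite ∠C+∠U]
4. ∠CPG = 22°  [△GCP]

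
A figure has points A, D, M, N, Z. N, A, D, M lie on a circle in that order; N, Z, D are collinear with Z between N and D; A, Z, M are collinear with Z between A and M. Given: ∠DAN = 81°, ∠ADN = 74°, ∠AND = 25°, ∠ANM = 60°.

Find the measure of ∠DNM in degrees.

1. ∠AMD = 25°  [same arc AD]
2. ∠ADM = 120°  [cyclic NADM, opposite ∠N+∠D]
3. ∠DAM = 35°  [△ADM]
4. ∠DNM = 35°  [same arc DM]

∠DNM = 35°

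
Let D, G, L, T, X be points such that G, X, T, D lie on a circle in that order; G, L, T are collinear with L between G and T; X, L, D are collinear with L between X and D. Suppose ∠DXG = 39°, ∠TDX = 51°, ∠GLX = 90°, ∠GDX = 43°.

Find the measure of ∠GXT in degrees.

∠GXT = 86°

1. ∠TGX = 51°  [△GLX]
2. ∠GTX = 43°  [same arc GX]
3. ∠GXT = 86°  [△GXT]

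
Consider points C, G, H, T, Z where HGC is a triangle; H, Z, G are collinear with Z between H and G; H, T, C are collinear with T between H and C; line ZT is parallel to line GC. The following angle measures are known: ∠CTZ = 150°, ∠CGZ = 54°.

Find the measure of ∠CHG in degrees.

1. ∠HTZ = 30°  [linear pair at T on HC]
2. ∠CGH = 54°  [Z on ray GH]
3. ∠GCH = 30°  [ZT∥GC, corresponding at T]
4. ∠CHG = 96°  [△HGC]

∠CHG = 96°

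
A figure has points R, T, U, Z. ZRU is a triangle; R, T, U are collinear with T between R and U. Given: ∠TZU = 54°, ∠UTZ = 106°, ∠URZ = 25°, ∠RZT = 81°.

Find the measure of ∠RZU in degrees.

∠RZU = 135°

1. ∠TUZ = 20°  [△ZTU]
2. ∠RUZ = 20°  [T on ray UR]
3. ∠RZU = 135°  [△ZRU]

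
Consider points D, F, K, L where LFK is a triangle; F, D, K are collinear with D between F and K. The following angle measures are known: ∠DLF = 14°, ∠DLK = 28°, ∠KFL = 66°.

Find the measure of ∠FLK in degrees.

∠FLK = 42°

1. ∠DFL = 66°  [D on ray FK]
2. ∠FDL = 100°  [△LFD]
3. ∠KDL = 80°  [linear pair at D on FK]
4. ∠DKL = 72°  [△LDK]
5. ∠FKL = 72°  [D on ray KF]
6. ∠FLK = 42°  [△LFK]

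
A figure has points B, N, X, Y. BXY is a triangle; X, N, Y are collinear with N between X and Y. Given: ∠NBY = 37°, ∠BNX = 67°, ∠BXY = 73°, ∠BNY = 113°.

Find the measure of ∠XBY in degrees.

1. ∠BYN = 30°  [△BNY]
2. ∠BYX = 30°  [N on ray YX]
3. ∠XBY = 77°  [△BXY]

∠XBY = 77°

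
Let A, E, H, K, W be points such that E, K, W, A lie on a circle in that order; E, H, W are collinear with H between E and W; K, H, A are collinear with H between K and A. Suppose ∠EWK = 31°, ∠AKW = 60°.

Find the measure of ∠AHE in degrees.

1. ∠EAK = 31°  [same arc EK]
2. ∠AEW = 60°  [same arc WA]
3. ∠AHE = 89°  [△EHA]

∠AHE = 89°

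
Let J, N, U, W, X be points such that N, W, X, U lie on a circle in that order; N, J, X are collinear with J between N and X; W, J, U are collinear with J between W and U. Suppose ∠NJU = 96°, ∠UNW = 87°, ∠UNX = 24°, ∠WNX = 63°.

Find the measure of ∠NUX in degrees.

1. ∠UJX = 84°  [linear pair at J on NX]
2. ∠WUX = 63°  [same arc WX]
3. ∠NXU = 33°  [△XJU]
4. ∠NUX = 123°  [△NXU]

∠NUX = 123°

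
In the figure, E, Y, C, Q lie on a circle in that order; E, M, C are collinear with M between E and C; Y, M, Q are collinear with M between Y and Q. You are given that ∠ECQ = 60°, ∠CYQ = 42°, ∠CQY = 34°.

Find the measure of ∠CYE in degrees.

∠CYE = 102°

1. ∠CEQ = 42°  [same arc CQ]
2. ∠CQE = 78°  [△ECQ]
3. ∠CYE = 102°  [cyclic EYCQ, opposite ∠Y+∠Q]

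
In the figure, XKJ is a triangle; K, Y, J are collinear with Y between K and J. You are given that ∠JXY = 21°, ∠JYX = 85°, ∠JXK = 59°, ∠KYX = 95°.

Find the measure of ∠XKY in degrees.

1. ∠XJY = 74°  [△XYJ]
2. ∠KJX = 74°  [Y on ray JK]
3. ∠JKX = 47°  [△XKJ]
4. ∠XKY = 47°  [Y on ray KJ]

∠XKY = 47°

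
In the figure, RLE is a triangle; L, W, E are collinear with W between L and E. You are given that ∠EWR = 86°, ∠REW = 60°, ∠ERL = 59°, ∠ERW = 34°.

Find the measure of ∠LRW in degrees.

1. ∠LWR = 94°  [linear pair at W on LE]
2. ∠LER = 60°  [W on ray EL]
3. ∠ELR = 61°  [△RLE]
4. ∠RLW = 61°  [W on ray LE]
5. ∠LRW = 25°  [△RLW]

∠LRW = 25°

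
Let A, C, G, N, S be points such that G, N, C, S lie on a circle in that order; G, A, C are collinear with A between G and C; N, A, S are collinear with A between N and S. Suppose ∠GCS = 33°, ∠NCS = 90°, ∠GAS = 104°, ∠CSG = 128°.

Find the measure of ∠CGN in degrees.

∠CGN = 71°

1. ∠CGS = 19°  [△GCS]
2. ∠CAN = 104°  [vertical angles at A]
3. ∠CNG = 52°  [cyclic GNCS, opposite ∠N+∠S]
4. ∠CNS = 19°  [same arc CS]
5. ∠GCN = 57°  [△NAC]
6. ∠CGN = 71°  [△GNC]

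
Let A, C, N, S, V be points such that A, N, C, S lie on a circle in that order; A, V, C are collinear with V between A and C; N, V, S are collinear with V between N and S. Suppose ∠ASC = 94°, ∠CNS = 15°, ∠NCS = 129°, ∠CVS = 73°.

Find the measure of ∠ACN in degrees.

1. ∠CAS = 15°  [same arc CS]
2. ∠AVS = 107°  [linear pair at V on AC]
3. ∠ASN = 58°  [△AVS]
4. ∠ACN = 58°  [same arc AN]

∠ACN = 58°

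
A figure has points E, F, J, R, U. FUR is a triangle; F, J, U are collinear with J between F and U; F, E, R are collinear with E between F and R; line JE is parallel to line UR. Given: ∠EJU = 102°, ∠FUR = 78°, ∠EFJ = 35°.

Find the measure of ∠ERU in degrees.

1. ∠EJF = 78°  [linear pair at J on FU]
2. ∠FEJ = 67°  [△FJE]
3. ∠JER = 113°  [linear pair at E on FR]
4. ∠ERU = 67°  [JE∥UR, co-interior at R–E]

∠ERU = 67°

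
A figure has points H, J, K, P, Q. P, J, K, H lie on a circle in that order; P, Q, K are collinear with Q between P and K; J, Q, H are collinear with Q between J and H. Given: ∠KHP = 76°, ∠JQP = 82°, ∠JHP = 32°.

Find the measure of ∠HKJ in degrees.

1. ∠KJP = 104°  [cyclic PJKH, opposite ∠J+∠H]
2. ∠JQK = 98°  [linear pair at Q on PK]
3. ∠JKP = 32°  [same arc PJ]
4. ∠JPK = 44°  [△PJK]
5. ∠HJK = 50°  [△JQK]
6. ∠JHK = 44°  [same arc JK]
7. ∠HKJ = 86°  [△JKH]

∠HKJ = 86°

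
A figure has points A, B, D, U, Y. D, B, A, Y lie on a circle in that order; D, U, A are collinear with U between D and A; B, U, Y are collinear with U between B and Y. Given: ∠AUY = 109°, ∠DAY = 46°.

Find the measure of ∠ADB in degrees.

∠ADB = 25°

1. ∠BUD = 109°  [vertical angles at U]
2. ∠DBY = 46°  [same arc DY]
3. ∠ADB = 25°  [△DUB]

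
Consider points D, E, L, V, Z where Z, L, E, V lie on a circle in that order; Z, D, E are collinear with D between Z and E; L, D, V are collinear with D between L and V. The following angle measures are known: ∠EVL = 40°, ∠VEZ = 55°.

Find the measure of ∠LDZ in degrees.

∠LDZ = 85°

1. ∠EZL = 40°  [same arc LE]
2. ∠VLZ = 55°  [same arc ZV]
3. ∠LDZ = 85°  [△ZDL]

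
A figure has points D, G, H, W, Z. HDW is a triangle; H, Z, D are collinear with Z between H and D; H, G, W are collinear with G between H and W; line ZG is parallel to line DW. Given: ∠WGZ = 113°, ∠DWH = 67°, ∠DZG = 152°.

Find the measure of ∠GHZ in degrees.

1. ∠HGZ = 67°  [linear pair at G on HW]
2. ∠GZH = 28°  [linear pair at Z on HD]
3. ∠GHZ = 85°  [△HZG]

∠GHZ = 85°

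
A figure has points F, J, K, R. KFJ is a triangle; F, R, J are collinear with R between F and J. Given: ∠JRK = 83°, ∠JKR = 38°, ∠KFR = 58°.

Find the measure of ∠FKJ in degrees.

∠FKJ = 63°

1. ∠KJR = 59°  [△KRJ]
2. ∠JFK = 58°  [R on ray FJ]
3. ∠FJK = 59°  [R on ray JF]
4. ∠FKJ = 63°  [△KFJ]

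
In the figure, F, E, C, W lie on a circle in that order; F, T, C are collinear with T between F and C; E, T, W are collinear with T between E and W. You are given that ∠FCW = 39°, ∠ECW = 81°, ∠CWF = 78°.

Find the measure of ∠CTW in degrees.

1. ∠FEW = 39°  [same arc FW]
2. ∠CFW = 63°  [△FCW]
3. ∠EFW = 99°  [cyclic FECW, opposite ∠F+∠C]
4. ∠EWF = 42°  [△FEW]
5. ∠FTW = 75°  [△FTW]
6. ∠CTW = 105°  [linear pair at T on FC]

∠CTW = 105°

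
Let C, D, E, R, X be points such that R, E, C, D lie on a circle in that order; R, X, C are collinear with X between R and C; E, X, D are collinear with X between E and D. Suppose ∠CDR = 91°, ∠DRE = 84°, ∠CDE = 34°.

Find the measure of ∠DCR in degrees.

1. ∠DCE = 96°  [cyclic RECD, opposite ∠R+∠C]
2. ∠CED = 50°  [△ECD]
3. ∠CRD = 50°  [same arc CD]
4. ∠DCR = 39°  [△RCD]

∠DCR = 39°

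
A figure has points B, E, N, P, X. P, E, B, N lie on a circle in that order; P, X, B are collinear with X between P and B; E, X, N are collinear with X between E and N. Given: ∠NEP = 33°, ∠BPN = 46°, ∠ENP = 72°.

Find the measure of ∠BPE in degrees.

∠BPE = 29°

1. ∠NBP = 33°  [same arc PN]
2. ∠BNP = 101°  [△PBN]
3. ∠EBP = 72°  [same arc PE]
4. ∠BEP = 79°  [cyclic PEBN, opposite ∠E+∠N]
5. ∠BPE = 29°  [△PEB]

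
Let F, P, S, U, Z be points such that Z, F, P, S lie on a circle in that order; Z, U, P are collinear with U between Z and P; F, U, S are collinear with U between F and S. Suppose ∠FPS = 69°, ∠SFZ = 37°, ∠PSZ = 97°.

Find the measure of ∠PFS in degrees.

1. ∠SPZ = 37°  [same arc ZS]
2. ∠PZS = 46°  [△ZPS]
3. ∠PFS = 46°  [same arc PS]

∠PFS = 46°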